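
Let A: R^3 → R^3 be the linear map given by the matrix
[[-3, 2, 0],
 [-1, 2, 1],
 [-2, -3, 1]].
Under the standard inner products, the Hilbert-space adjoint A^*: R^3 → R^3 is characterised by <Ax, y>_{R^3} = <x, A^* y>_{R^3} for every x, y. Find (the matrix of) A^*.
A^* = A^T =
[[-3, -1, -2],
 [2, 2, -3],
 [0, 1, 1]]

For real matrices with standard dot products, the defining identity <Ax, y> = <x, A^* y> gives (Ax)^T y = x^T (A^*) y, i.e. x^T A^T y = x^T (A^*) y. Since this holds for all x, y, we must have A^* = A^T. Therefore
A^* =
[[-3, -1, -2],
 [2, 2, -3],
 [0, 1, 1]].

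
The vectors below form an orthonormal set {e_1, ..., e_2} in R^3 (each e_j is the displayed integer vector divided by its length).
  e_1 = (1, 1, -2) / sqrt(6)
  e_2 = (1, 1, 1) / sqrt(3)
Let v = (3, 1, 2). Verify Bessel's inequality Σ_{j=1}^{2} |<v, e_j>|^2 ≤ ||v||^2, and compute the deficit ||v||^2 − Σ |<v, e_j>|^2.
Σ |<v, e_j>|^2 = 12; ||v||^2 = 14; deficit = 2

Write each e_j = u_j / sqrt(<u_j, u_j>) where u_j is the displayed integer vector. Then <v, e_j> = <v, u_j> / sqrt(<u_j, u_j>), so |<v, e_j>|^2 = <v, u_j>^2 / <u_j, u_j>.
Coefficients: <v, e_1> = 0/sqrt(6), <v, e_2> = 6/sqrt(3).
Square and sum: Σ |<v, e_j>|^2 = 12.
Compute ||v||^2 = v·v = 14.
Deficit = 14 − 12 = 2 ≥ 0, confirming Bessel's inequality. (The deficit equals ||v − Σ <v,e_j> e_j||^2, the squared distance from v to span{e_j}.)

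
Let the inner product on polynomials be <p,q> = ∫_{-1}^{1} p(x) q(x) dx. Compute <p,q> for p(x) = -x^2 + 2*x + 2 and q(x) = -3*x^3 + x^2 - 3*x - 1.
<p,q> = -44/5

Expand the product: p(x)·q(x) = 3*x^5 - 7*x^4 - x^3 - 3*x^2 - 8*x - 2.
∫_{-1}^{1} of each monomial x^k gives [2/(k+1) if k even, 0 if k odd]. Integrating term-by-term (or equivalently evaluating the antiderivative F(x) = x^6/2 - 7*x^5/5 - x^4/4 - x^3 - 4*x^2 - 2*x at the endpoints):
  F(1) − F(−1) = -163/20 − (13/20) = -44/5.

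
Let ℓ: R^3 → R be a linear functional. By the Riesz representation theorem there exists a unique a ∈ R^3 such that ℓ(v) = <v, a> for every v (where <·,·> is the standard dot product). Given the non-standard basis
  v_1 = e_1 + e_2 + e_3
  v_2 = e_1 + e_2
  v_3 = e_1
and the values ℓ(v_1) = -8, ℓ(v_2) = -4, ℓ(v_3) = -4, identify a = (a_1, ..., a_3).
a = (-4, 0, -4)

Write a = (a_1, ..., a_3) in the standard basis. For each basis vector v_i, ℓ(v_i) = <v_i, a> is a linear equation in the a_j's. Collect the n equations into a matrix system V a = ℓ, where row i of V is v_i (expressed in the standard basis). Since V is invertible (lower-triangular with 1s on the diagonal, up to permutation), solve by back-substitution:
  V =
[[1, 1, 1],
 [1, 1, 0],
 [1, 0, 0]]
  V a = (-8, -4, -4)
Solving gives a = (-4, 0, -4).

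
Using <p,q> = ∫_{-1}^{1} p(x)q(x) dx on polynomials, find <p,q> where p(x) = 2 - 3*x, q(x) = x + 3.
<p,q> = 10

Expand the product: p(x)·q(x) = -3*x^2 - 7*x + 6.
∫_{-1}^{1} of each monomial x^k gives [2/(k+1) if k even, 0 if k odd]. Integrating term-by-term (or equivalently evaluating the antiderivative F(x) = -x^3 - 7*x^2/2 + 6*x at the endpoints):
  F(1) − F(−1) = 3/2 − (-17/2) = 10.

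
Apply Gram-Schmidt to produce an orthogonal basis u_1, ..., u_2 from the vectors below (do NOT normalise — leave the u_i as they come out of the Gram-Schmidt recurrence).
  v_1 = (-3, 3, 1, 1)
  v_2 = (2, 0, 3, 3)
Orthogonal basis:
  u_1 = (-3, 3, 1, 1)
  u_2 = (2, 0, 3, 3)

Apply the Gram-Schmidt recurrence
  u_1 = v_1
  u_i = v_i − Σ_{j<i} ((v_i · u_j) / (u_j · u_j)) · u_j.

Step by step this gives:
  u_1 = (-3, 3, 1, 1)
  u_2 = (2, 0, 3, 3)

Orthogonality check:
  u_2 · u_1 = 0 (should be 0)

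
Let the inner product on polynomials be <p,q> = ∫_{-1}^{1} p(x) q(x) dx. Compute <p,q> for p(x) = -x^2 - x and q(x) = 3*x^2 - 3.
<p,q> = 4/5

Expand the product: p(x)·q(x) = -3*x^4 - 3*x^3 + 3*x^2 + 3*x.
∫_{-1}^{1} of each monomial x^k gives [2/(k+1) if k even, 0 if k odd]. Integrating term-by-term (or equivalently evaluating the antiderivative F(x) = -3*x^5/5 - 3*x^4/4 + x^3 + 3*x^2/2 at the endpoints):
  F(1) − F(−1) = 23/20 − (7/20) = 4/5.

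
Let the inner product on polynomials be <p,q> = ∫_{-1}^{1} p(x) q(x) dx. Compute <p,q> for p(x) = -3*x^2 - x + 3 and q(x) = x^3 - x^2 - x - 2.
<p,q> = -128/15

Expand the product: p(x)·q(x) = -3*x^5 + 2*x^4 + 7*x^3 + 4*x^2 - x - 6.
∫_{-1}^{1} of each monomial x^k gives [2/(k+1) if k even, 0 if k odd]. Integrating term-by-term (or equivalently evaluating the antiderivative F(x) = -x^6/2 + 2*x^5/5 + 7*x^4/4 + 4*x^3/3 - x^2/2 - 6*x at the endpoints):
  F(1) − F(−1) = -211/60 − (301/60) = -128/15.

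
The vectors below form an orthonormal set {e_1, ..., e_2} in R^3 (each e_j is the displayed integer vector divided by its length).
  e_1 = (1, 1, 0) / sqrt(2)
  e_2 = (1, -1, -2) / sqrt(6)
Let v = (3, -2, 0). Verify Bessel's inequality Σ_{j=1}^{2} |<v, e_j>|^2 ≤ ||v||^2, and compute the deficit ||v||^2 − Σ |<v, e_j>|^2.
Σ |<v, e_j>|^2 = 14/3; ||v||^2 = 13; deficit = 25/3

Write each e_j = u_j / sqrt(<u_j, u_j>) where u_j is the displayed integer vector. Then <v, e_j> = <v, u_j> / sqrt(<u_j, u_j>), so |<v, e_j>|^2 = <v, u_j>^2 / <u_j, u_j>.
Coefficients: <v, e_1> = 1/sqrt(2), <v, e_2> = 5/sqrt(6).
Square and sum: Σ |<v, e_j>|^2 = 14/3.
Compute ||v||^2 = v·v = 13.
Deficit = 13 − 14/3 = 25/3 ≥ 0, confirming Bessel's inequality. (The deficit equals ||v − Σ <v,e_j> e_j||^2, the squared distance from v to span{e_j}.)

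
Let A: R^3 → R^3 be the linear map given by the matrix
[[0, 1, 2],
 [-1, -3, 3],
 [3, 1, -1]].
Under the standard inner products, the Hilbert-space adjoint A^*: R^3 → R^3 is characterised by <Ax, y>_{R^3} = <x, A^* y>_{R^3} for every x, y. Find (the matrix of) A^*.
A^* = A^T =
[[0, -1, 3],
 [1, -3, 1],
 [2, 3, -1]]

For real matrices with standard dot products, the defining identity <Ax, y> = <x, A^* y> gives (Ax)^T y = x^T (A^*) y, i.e. x^T A^T y = x^T (A^*) y. Since this holds for all x, y, we must have A^* = A^T. Therefore
A^* =
[[0, -1, 3],
 [1, -3, 1],
 [2, 3, -1]].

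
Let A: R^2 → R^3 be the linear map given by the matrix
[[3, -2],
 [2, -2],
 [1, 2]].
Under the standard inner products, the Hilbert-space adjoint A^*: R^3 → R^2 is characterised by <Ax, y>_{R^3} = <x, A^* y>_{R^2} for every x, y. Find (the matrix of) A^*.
A^* = A^T =
[[3, 2, 1],
 [-2, -2, 2]]

For real matrices with standard dot products, the defining identity <Ax, y> = <x, A^* y> gives (Ax)^T y = x^T (A^*) y, i.e. x^T A^T y = x^T (A^*) y. Since this holds for all x, y, we must have A^* = A^T. Therefore
A^* =
[[3, 2, 1],
 [-2, -2, 2]].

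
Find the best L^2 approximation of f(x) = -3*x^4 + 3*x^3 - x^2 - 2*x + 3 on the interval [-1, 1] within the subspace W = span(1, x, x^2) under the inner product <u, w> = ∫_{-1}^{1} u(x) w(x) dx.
g(x) = -25*x^2/7 - x/5 + 114/35

The best approximation g ∈ W is the orthogonal projection of f onto W. Writing g = a_0 + a_1 x + a_2 x^2, the coefficients solve the normal equations G · a = b where
  G_{ij} = <φ_i, φ_j> and b_i = <f, φ_i>, with φ_0 = 1, φ_1 = x, φ_2 = x^2.
G =
  [2, 0, 2/3]
  [0, 2/3, 0]
  [2/3, 0, 2/5],
b = (62/15, -2/15, 26/35).
Solving gives a_0 = 114/35, a_1 = -1/5, a_2 = -25/7, so
  g(x) = -25*x^2/7 - x/5 + 114/35.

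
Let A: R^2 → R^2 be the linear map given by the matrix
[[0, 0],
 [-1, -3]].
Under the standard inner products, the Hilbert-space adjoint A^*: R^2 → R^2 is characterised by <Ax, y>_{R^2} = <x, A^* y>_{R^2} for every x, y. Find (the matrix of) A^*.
A^* = A^T =
[[0, -1],
 [0, -3]]

For real matrices with standard dot products, the defining identity <Ax, y> = <x, A^* y> gives (Ax)^T y = x^T (A^*) y, i.e. x^T A^T y = x^T (A^*) y. Since this holds for all x, y, we must have A^* = A^T. Therefore
A^* =
[[0, -1],
 [0, -3]].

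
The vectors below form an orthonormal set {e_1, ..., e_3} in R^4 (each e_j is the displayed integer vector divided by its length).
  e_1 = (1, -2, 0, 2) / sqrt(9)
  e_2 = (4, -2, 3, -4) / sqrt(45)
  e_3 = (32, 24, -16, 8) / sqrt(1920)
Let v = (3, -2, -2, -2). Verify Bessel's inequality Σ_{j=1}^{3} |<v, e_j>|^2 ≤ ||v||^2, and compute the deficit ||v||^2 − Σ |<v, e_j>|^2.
Σ |<v, e_j>|^2 = 31/3; ||v||^2 = 21; deficit = 32/3

Write each e_j = u_j / sqrt(<u_j, u_j>) where u_j is the displayed integer vector. Then <v, e_j> = <v, u_j> / sqrt(<u_j, u_j>), so |<v, e_j>|^2 = <v, u_j>^2 / <u_j, u_j>.
Coefficients: <v, e_1> = 3/sqrt(9), <v, e_2> = 18/sqrt(45), <v, e_3> = 64/sqrt(1920).
Square and sum: Σ |<v, e_j>|^2 = 31/3.
Compute ||v||^2 = v·v = 21.
Deficit = 21 − 31/3 = 32/3 ≥ 0, confirming Bessel's inequality. (The deficit equals ||v − Σ <v,e_j> e_j||^2, the squared distance from v to span{e_j}.)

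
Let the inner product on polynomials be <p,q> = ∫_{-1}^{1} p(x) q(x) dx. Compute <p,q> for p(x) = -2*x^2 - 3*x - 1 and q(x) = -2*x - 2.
<p,q> = 32/3

Expand the product: p(x)·q(x) = 4*x^3 + 10*x^2 + 8*x + 2.
∫_{-1}^{1} of each monomial x^k gives [2/(k+1) if k even, 0 if k odd]. Integrating term-by-term (or equivalently evaluating the antiderivative F(x) = x^4 + 10*x^3/3 + 4*x^2 + 2*x at the endpoints):
  F(1) − F(−1) = 31/3 − (-1/3) = 32/3.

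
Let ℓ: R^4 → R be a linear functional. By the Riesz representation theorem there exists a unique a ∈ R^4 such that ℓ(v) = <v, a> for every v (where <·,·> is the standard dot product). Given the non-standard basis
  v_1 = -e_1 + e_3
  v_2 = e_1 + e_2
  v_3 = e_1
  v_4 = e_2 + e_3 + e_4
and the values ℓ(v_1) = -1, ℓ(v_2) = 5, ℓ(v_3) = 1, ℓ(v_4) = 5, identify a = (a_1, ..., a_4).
a = (1, 4, 0, 1)

Write a = (a_1, ..., a_4) in the standard basis. For each basis vector v_i, ℓ(v_i) = <v_i, a> is a linear equation in the a_j's. Collect the n equations into a matrix system V a = ℓ, where row i of V is v_i (expressed in the standard basis). Since V is invertible (lower-triangular with 1s on the diagonal, up to permutation), solve by back-substitution:
  V =
[[-1, 0, 1, 0],
 [1, 1, 0, 0],
 [1, 0, 0, 0],
 [0, 1, 1, 1]]
  V a = (-1, 5, 1, 5)
Solving gives a = (1, 4, 0, 1).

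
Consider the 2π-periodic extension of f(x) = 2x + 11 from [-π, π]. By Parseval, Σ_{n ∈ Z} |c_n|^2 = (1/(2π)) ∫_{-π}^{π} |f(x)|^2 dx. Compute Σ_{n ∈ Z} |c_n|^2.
Σ |c_n|^2 = 4π^2/3 + 121

Expand and integrate term by term over [-π, π]:
  ∫ (2x)^2 dx = 4·(2π^3/3); ∫ 2·2·(11)·x dx = 0 (odd integrand); ∫ 11^2 dx = 121·2π.
So (1/(2π)) ∫_{-π}^{π} (2x + 11)^2 dx = 4π^2/3 + 121 = 4π^2/3 + 121.
Parseval ⇒ Σ |c_n|^2 = 4π^2/3 + 121.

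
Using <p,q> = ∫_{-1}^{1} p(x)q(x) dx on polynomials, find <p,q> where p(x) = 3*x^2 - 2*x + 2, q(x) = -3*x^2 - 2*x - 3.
<p,q> = -344/15

Expand the product: p(x)·q(x) = -9*x^4 - 11*x^2 + 2*x - 6.
∫_{-1}^{1} of each monomial x^k gives [2/(k+1) if k even, 0 if k odd]. Integrating term-by-term (or equivalently evaluating the antiderivative F(x) = -9*x^5/5 - 11*x^3/3 + x^2 - 6*x at the endpoints):
  F(1) − F(−1) = -157/15 − (187/15) = -344/15.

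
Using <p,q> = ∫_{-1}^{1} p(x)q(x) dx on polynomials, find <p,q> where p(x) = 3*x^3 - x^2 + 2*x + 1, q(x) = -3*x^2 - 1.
<p,q> = -32/15

Expand the product: p(x)·q(x) = -9*x^5 + 3*x^4 - 9*x^3 - 2*x^2 - 2*x - 1.
∫_{-1}^{1} of each monomial x^k gives [2/(k+1) if k even, 0 if k odd]. Integrating term-by-term (or equivalently evaluating the antiderivative F(x) = -3*x^6/2 + 3*x^5/5 - 9*x^4/4 - 2*x^3/3 - x^2 - x at the endpoints):
  F(1) − F(−1) = -349/60 − (-221/60) = -32/15.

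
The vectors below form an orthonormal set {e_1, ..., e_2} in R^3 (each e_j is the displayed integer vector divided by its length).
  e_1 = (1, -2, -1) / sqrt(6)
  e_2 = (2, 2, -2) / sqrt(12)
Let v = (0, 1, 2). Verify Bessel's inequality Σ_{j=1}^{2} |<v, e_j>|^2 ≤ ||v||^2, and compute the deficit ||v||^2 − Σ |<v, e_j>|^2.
Σ |<v, e_j>|^2 = 3; ||v||^2 = 5; deficit = 2

Write each e_j = u_j / sqrt(<u_j, u_j>) where u_j is the displayed integer vector. Then <v, e_j> = <v, u_j> / sqrt(<u_j, u_j>), so |<v, e_j>|^2 = <v, u_j>^2 / <u_j, u_j>.
Coefficients: <v, e_1> = -4/sqrt(6), <v, e_2> = -2/sqrt(12).
Square and sum: Σ |<v, e_j>|^2 = 3.
Compute ||v||^2 = v·v = 5.
Deficit = 5 − 3 = 2 ≥ 0, confirming Bessel's inequality. (The deficit equals ||v − Σ <v,e_j> e_j||^2, the squared distance from v to span{e_j}.)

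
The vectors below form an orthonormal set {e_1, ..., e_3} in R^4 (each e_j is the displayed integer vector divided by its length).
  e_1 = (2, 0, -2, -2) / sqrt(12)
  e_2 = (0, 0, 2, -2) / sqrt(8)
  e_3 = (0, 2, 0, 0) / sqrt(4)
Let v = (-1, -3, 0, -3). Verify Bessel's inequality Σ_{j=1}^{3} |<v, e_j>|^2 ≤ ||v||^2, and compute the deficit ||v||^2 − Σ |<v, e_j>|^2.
Σ |<v, e_j>|^2 = 89/6; ||v||^2 = 19; deficit = 25/6

Write each e_j = u_j / sqrt(<u_j, u_j>) where u_j is the displayed integer vector. Then <v, e_j> = <v, u_j> / sqrt(<u_j, u_j>), so |<v, e_j>|^2 = <v, u_j>^2 / <u_j, u_j>.
Coefficients: <v, e_1> = 4/sqrt(12), <v, e_2> = 6/sqrt(8), <v, e_3> = -6/sqrt(4).
Square and sum: Σ |<v, e_j>|^2 = 89/6.
Compute ||v||^2 = v·v = 19.
Deficit = 19 − 89/6 = 25/6 ≥ 0, confirming Bessel's inequality. (The deficit equals ||v − Σ <v,e_j> e_j||^2, the squared distance from v to span{e_j}.)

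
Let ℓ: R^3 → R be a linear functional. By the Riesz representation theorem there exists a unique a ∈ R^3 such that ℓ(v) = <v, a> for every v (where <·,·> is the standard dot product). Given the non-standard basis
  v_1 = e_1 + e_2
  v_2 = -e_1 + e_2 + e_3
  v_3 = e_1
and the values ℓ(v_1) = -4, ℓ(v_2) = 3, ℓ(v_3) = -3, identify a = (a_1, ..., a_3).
a = (-3, -1, 1)

Write a = (a_1, ..., a_3) in the standard basis. For each basis vector v_i, ℓ(v_i) = <v_i, a> is a linear equation in the a_j's. Collect the n equations into a matrix system V a = ℓ, where row i of V is v_i (expressed in the standard basis). Since V is invertible (lower-triangular with 1s on the diagonal, up to permutation), solve by back-substitution:
  V =
[[1, 1, 0],
 [-1, 1, 1],
 [1, 0, 0]]
  V a = (-4, 3, -3)
Solving gives a = (-3, -1, 1).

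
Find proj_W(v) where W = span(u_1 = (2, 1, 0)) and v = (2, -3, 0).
proj_W(v) = (2/5, 1/5, 0)

Set up U = [u_1 | ... | u_1] ∈ R^(3×1). The projector onto W = col(U) is P = U (U^T U)^(-1) U^T.
Compute U^T U =
  [5],
and U^T v = (1).
Solve U^T U · c = U^T v for the coefficients: c = (1/5). The projection is proj_W(v) = U c.
Check: (v - proj_W(v)) · u_1 = 0  (should be 0).
Result: proj_W(v) = (2/5, 1/5, 0).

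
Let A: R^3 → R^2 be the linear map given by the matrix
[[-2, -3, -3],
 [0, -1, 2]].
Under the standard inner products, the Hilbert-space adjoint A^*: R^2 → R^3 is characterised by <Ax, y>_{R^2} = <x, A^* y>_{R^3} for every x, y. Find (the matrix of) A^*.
A^* = A^T =
[[-2, 0],
 [-3, -1],
 [-3, 2]]

For real matrices with standard dot products, the defining identity <Ax, y> = <x, A^* y> gives (Ax)^T y = x^T (A^*) y, i.e. x^T A^T y = x^T (A^*) y. Since this holds for all x, y, we must have A^* = A^T. Therefore
A^* =
[[-2, 0],
 [-3, -1],
 [-3, 2]].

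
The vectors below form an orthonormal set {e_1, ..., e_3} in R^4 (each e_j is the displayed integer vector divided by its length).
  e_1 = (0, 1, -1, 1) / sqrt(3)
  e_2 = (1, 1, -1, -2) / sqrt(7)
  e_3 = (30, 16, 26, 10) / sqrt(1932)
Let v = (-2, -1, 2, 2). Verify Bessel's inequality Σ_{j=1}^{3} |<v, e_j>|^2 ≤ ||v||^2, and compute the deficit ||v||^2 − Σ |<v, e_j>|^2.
Σ |<v, e_j>|^2 = 274/23; ||v||^2 = 13; deficit = 25/23

Write each e_j = u_j / sqrt(<u_j, u_j>) where u_j is the displayed integer vector. Then <v, e_j> = <v, u_j> / sqrt(<u_j, u_j>), so |<v, e_j>|^2 = <v, u_j>^2 / <u_j, u_j>.
Coefficients: <v, e_1> = -1/sqrt(3), <v, e_2> = -9/sqrt(7), <v, e_3> = -4/sqrt(1932).
Square and sum: Σ |<v, e_j>|^2 = 274/23.
Compute ||v||^2 = v·v = 13.
Deficit = 13 − 274/23 = 25/23 ≥ 0, confirming Bessel's inequality. (The deficit equals ||v − Σ <v,e_j> e_j||^2, the squared distance from v to span{e_j}.)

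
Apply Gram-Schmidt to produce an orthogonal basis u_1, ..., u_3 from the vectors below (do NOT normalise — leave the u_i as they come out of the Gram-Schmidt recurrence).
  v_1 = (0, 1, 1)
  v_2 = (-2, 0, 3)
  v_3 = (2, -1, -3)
Orthogonal basis:
  u_1 = (0, 1, 1)
  u_2 = (-2, -3/2, 3/2)
  u_3 = (6/17, -4/17, 4/17)

Apply the Gram-Schmidt recurrence
  u_1 = v_1
  u_i = v_i − Σ_{j<i} ((v_i · u_j) / (u_j · u_j)) · u_j.

Step by step this gives:
  u_1 = (0, 1, 1)
  u_2 = (-2, -3/2, 3/2)
  u_3 = (6/17, -4/17, 4/17)

Orthogonality check:
  u_2 · u_1 = 0 (should be 0)
  u_3 · u_1 = 0 (should be 0)
  u_3 · u_2 = 0 (should be 0)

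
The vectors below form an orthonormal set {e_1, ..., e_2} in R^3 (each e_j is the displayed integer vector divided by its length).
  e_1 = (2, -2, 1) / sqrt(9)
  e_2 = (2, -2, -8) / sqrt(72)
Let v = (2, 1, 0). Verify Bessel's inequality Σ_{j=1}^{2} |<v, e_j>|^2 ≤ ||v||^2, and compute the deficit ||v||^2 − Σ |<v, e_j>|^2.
Σ |<v, e_j>|^2 = 1/2; ||v||^2 = 5; deficit = 9/2

Write each e_j = u_j / sqrt(<u_j, u_j>) where u_j is the displayed integer vector. Then <v, e_j> = <v, u_j> / sqrt(<u_j, u_j>), so |<v, e_j>|^2 = <v, u_j>^2 / <u_j, u_j>.
Coefficients: <v, e_1> = 2/sqrt(9), <v, e_2> = 2/sqrt(72).
Square and sum: Σ |<v, e_j>|^2 = 1/2.
Compute ||v||^2 = v·v = 5.
Deficit = 5 − 1/2 = 9/2 ≥ 0, confirming Bessel's inequality. (The deficit equals ||v − Σ <v,e_j> e_j||^2, the squared distance from v to span{e_j}.)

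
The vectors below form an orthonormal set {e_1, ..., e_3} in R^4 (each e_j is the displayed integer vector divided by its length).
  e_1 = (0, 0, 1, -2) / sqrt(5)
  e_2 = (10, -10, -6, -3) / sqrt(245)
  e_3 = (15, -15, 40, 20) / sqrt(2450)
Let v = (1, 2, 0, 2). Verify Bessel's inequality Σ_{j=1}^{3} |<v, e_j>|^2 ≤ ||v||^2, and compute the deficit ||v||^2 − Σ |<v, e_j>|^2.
Σ |<v, e_j>|^2 = 9/2; ||v||^2 = 9; deficit = 9/2

Write each e_j = u_j / sqrt(<u_j, u_j>) where u_j is the displayed integer vector. Then <v, e_j> = <v, u_j> / sqrt(<u_j, u_j>), so |<v, e_j>|^2 = <v, u_j>^2 / <u_j, u_j>.
Coefficients: <v, e_1> = -4/sqrt(5), <v, e_2> = -16/sqrt(245), <v, e_3> = 25/sqrt(2450).
Square and sum: Σ |<v, e_j>|^2 = 9/2.
Compute ||v||^2 = v·v = 9.
Deficit = 9 − 9/2 = 9/2 ≥ 0, confirming Bessel's inequality. (The deficit equals ||v − Σ <v,e_j> e_j||^2, the squared distance from v to span{e_j}.)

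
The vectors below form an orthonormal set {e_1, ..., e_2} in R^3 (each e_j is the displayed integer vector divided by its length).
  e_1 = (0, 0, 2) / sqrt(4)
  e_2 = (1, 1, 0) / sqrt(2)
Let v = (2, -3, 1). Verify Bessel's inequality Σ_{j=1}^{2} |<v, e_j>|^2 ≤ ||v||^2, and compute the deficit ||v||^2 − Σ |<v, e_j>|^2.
Σ |<v, e_j>|^2 = 3/2; ||v||^2 = 14; deficit = 25/2

Write each e_j = u_j / sqrt(<u_j, u_j>) where u_j is the displayed integer vector. Then <v, e_j> = <v, u_j> / sqrt(<u_j, u_j>), so |<v, e_j>|^2 = <v, u_j>^2 / <u_j, u_j>.
Coefficients: <v, e_1> = 2/sqrt(4), <v, e_2> = -1/sqrt(2).
Square and sum: Σ |<v, e_j>|^2 = 3/2.
Compute ||v||^2 = v·v = 14.
Deficit = 14 − 3/2 = 25/2 ≥ 0, confirming Bessel's inequality. (The deficit equals ||v − Σ <v,e_j> e_j||^2, the squared distance from v to span{e_j}.)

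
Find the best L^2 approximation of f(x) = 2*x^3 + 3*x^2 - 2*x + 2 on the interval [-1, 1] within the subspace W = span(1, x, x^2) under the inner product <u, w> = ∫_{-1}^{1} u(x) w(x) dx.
g(x) = 3*x^2 - 4*x/5 + 2

The best approximation g ∈ W is the orthogonal projection of f onto W. Writing g = a_0 + a_1 x + a_2 x^2, the coefficients solve the normal equations G · a = b where
  G_{ij} = <φ_i, φ_j> and b_i = <f, φ_i>, with φ_0 = 1, φ_1 = x, φ_2 = x^2.
G =
  [2, 0, 2/3]
  [0, 2/3, 0]
  [2/3, 0, 2/5],
b = (6, -8/15, 38/15).
Solving gives a_0 = 2, a_1 = -4/5, a_2 = 3, so
  g(x) = 3*x^2 - 4*x/5 + 2.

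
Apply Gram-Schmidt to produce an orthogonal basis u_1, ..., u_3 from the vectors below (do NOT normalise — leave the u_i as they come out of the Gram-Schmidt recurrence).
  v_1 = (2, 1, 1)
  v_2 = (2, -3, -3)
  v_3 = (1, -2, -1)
Orthogonal basis:
  u_1 = (2, 1, 1)
  u_2 = (8/3, -8/3, -8/3)
  u_3 = (0, -1/2, 1/2)

Apply the Gram-Schmidt recurrence
  u_1 = v_1
  u_i = v_i − Σ_{j<i} ((v_i · u_j) / (u_j · u_j)) · u_j.

Step by step this gives:
  u_1 = (2, 1, 1)
  u_2 = (8/3, -8/3, -8/3)
  u_3 = (0, -1/2, 1/2)

Orthogonality check:
  u_2 · u_1 = 0 (should be 0)
  u_3 · u_1 = 0 (should be 0)
  u_3 · u_2 = 0 (should be 0)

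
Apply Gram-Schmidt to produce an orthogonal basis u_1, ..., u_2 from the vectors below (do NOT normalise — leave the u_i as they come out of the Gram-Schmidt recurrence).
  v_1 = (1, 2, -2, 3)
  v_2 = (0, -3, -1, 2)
Orthogonal basis:
  u_1 = (1, 2, -2, 3)
  u_2 = (-1/9, -29/9, -7/9, 5/3)

Apply the Gram-Schmidt recurrence
  u_1 = v_1
  u_i = v_i − Σ_{j<i} ((v_i · u_j) / (u_j · u_j)) · u_j.

Step by step this gives:
  u_1 = (1, 2, -2, 3)
  u_2 = (-1/9, -29/9, -7/9, 5/3)

Orthogonality check:
  u_2 · u_1 = 0 (should be 0)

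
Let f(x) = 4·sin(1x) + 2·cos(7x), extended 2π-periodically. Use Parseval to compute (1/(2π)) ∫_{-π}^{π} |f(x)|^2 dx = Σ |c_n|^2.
Σ |c_n|^2 = 10

Expand |f|^2 and use orthogonality of {sin(nx), cos(mx)} on [-π, π]:
  ∫_{-π}^{π} sin(nx)^2 dx = π, ∫ cos(mx)^2 dx = π, and cross terms integrate to 0.
So ∫_{-π}^{π} f(x)^2 dx = 4^2 · π + 2^2 · π = (16 + 4)π.
Divide by 2π: (16 + 4)/2 = 10.
By Parseval, this equals Σ |c_n|^2.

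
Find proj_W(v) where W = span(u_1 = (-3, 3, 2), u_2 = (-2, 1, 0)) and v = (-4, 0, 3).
proj_W(v) = (-82/29, 68/29, 36/29)

Set up U = [u_1 | ... | u_2] ∈ R^(3×2). The projector onto W = col(U) is P = U (U^T U)^(-1) U^T.
Compute U^T U =
  [22, 9]
  [9, 5],
and U^T v = (18, 8).
Solve U^T U · c = U^T v for the coefficients: c = (18/29, 14/29). The projection is proj_W(v) = U c.
Check: (v - proj_W(v)) · u_1 = 0  (should be 0).
Check: (v - proj_W(v)) · u_2 = 0  (should be 0).
Result: proj_W(v) = (-82/29, 68/29, 36/29).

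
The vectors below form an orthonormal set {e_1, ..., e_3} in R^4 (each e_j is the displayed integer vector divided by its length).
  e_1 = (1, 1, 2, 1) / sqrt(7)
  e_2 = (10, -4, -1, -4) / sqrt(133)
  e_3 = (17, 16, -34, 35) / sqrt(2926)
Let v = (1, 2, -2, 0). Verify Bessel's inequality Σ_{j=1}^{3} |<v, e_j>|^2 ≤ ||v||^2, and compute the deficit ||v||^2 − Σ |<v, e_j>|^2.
Σ |<v, e_j>|^2 = 761/154; ||v||^2 = 9; deficit = 625/154

Write each e_j = u_j / sqrt(<u_j, u_j>) where u_j is the displayed integer vector. Then <v, e_j> = <v, u_j> / sqrt(<u_j, u_j>), so |<v, e_j>|^2 = <v, u_j>^2 / <u_j, u_j>.
Coefficients: <v, e_1> = -1/sqrt(7), <v, e_2> = 4/sqrt(133), <v, e_3> = 117/sqrt(2926).
Square and sum: Σ |<v, e_j>|^2 = 761/154.
Compute ||v||^2 = v·v = 9.
Deficit = 9 − 761/154 = 625/154 ≥ 0, confirming Bessel's inequality. (The deficit equals ||v − Σ <v,e_j> e_j||^2, the squared distance from v to span{e_j}.)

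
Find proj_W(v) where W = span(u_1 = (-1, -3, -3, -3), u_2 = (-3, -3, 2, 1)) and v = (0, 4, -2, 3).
proj_W(v) = (1263/635, 375/127, 56/127, 599/635)

Set up U = [u_1 | ... | u_2] ∈ R^(4×2). The projector onto W = col(U) is P = U (U^T U)^(-1) U^T.
Compute U^T U =
  [28, 3]
  [3, 23],
and U^T v = (-15, -13).
Solve U^T U · c = U^T v for the coefficients: c = (-306/635, -319/635). The projection is proj_W(v) = U c.
Check: (v - proj_W(v)) · u_1 = 0  (should be 0).
Check: (v - proj_W(v)) · u_2 = 0  (should be 0).
Result: proj_W(v) = (1263/635, 375/127, 56/127, 599/635).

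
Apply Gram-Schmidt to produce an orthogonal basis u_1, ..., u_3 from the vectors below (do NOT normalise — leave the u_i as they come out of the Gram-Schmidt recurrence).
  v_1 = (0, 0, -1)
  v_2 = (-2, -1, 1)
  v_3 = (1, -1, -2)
Orthogonal basis:
  u_1 = (0, 0, -1)
  u_2 = (-2, -1, 0)
  u_3 = (3/5, -6/5, 0)

Apply the Gram-Schmidt recurrence
  u_1 = v_1
  u_i = v_i − Σ_{j<i} ((v_i · u_j) / (u_j · u_j)) · u_j.

Step by step this gives:
  u_1 = (0, 0, -1)
  u_2 = (-2, -1, 0)
  u_3 = (3/5, -6/5, 0)

Orthogonality check:
  u_2 · u_1 = 0 (should be 0)
  u_3 · u_1 = 0 (should be 0)
  u_3 · u_2 = 0 (should be 0)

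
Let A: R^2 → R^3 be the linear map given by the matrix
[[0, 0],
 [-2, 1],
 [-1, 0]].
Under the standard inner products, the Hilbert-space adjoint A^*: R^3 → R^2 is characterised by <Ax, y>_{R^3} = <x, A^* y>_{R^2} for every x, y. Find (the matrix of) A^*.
A^* = A^T =
[[0, -2, -1],
 [0, 1, 0]]

For real matrices with standard dot products, the defining identity <Ax, y> = <x, A^* y> gives (Ax)^T y = x^T (A^*) y, i.e. x^T A^T y = x^T (A^*) y. Since this holds for all x, y, we must have A^* = A^T. Therefore
A^* =
[[0, -2, -1],
 [0, 1, 0]].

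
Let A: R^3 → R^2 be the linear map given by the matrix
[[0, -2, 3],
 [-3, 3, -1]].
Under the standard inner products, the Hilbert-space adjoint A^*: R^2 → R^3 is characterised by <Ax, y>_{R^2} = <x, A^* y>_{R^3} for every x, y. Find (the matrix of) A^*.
A^* = A^T =
[[0, -3],
 [-2, 3],
 [3, -1]]

For real matrices with standard dot products, the defining identity <Ax, y> = <x, A^* y> gives (Ax)^T y = x^T (A^*) y, i.e. x^T A^T y = x^T (A^*) y. Since this holds for all x, y, we must have A^* = A^T. Therefore
A^* =
[[0, -3],
 [-2, 3],
 [3, -1]].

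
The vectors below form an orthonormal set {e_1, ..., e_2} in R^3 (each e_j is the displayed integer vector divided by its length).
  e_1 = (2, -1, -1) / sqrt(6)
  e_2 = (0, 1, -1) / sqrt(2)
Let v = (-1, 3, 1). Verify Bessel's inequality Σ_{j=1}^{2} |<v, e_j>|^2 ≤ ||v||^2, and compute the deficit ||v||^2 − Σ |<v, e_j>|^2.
Σ |<v, e_j>|^2 = 8; ||v||^2 = 11; deficit = 3

Write each e_j = u_j / sqrt(<u_j, u_j>) where u_j is the displayed integer vector. Then <v, e_j> = <v, u_j> / sqrt(<u_j, u_j>), so |<v, e_j>|^2 = <v, u_j>^2 / <u_j, u_j>.
Coefficients: <v, e_1> = -6/sqrt(6), <v, e_2> = 2/sqrt(2).
Square and sum: Σ |<v, e_j>|^2 = 8.
Compute ||v||^2 = v·v = 11.
Deficit = 11 − 8 = 3 ≥ 0, confirming Bessel's inequality. (The deficit equals ||v − Σ <v,e_j> e_j||^2, the squared distance from v to span{e_j}.)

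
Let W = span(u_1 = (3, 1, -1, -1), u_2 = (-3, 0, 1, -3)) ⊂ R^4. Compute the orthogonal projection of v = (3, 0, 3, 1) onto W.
proj_W(v) = (315/179, 32/179, -105/179, 187/179)

Set up U = [u_1 | ... | u_2] ∈ R^(4×2). The projector onto W = col(U) is P = U (U^T U)^(-1) U^T.
Compute U^T U =
  [12, -7]
  [-7, 19],
and U^T v = (5, -9).
Solve U^T U · c = U^T v for the coefficients: c = (32/179, -73/179). The projection is proj_W(v) = U c.
Check: (v - proj_W(v)) · u_1 = 0  (should be 0).
Check: (v - proj_W(v)) · u_2 = 0  (should be 0).
Result: proj_W(v) = (315/179, 32/179, -105/179, 187/179).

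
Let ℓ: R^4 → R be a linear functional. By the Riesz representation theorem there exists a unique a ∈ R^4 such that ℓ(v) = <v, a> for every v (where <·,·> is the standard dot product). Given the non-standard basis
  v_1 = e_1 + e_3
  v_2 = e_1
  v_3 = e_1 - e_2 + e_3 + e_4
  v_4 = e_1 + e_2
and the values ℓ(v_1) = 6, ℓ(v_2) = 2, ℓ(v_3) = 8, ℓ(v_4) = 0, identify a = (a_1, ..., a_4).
a = (2, -2, 4, 0)

Write a = (a_1, ..., a_4) in the standard basis. For each basis vector v_i, ℓ(v_i) = <v_i, a> is a linear equation in the a_j's. Collect the n equations into a matrix system V a = ℓ, where row i of V is v_i (expressed in the standard basis). Since V is invertible (lower-triangular with 1s on the diagonal, up to permutation), solve by back-substitution:
  V =
[[1, 0, 1, 0],
 [1, 0, 0, 0],
 [1, -1, 1, 1],
 [1, 1, 0, 0]]
  V a = (6, 2, 8, 0)
Solving gives a = (2, -2, 4, 0).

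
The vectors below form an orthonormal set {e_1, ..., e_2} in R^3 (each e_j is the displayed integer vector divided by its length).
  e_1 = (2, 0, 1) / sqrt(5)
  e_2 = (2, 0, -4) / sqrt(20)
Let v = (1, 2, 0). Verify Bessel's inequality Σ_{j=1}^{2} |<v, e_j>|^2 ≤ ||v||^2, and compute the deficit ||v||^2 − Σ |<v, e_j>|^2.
Σ |<v, e_j>|^2 = 1; ||v||^2 = 5; deficit = 4

Write each e_j = u_j / sqrt(<u_j, u_j>) where u_j is the displayed integer vector. Then <v, e_j> = <v, u_j> / sqrt(<u_j, u_j>), so |<v, e_j>|^2 = <v, u_j>^2 / <u_j, u_j>.
Coefficients: <v, e_1> = 2/sqrt(5), <v, e_2> = 2/sqrt(20).
Square and sum: Σ |<v, e_j>|^2 = 1.
Compute ||v||^2 = v·v = 5.
Deficit = 5 − 1 = 4 ≥ 0, confirming Bessel's inequality. (The deficit equals ||v − Σ <v,e_j> e_j||^2, the squared distance from v to span{e_j}.)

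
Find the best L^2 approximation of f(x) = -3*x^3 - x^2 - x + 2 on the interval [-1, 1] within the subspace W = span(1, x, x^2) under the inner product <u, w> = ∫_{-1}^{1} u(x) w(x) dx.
g(x) = -x^2 - 14*x/5 + 2

The best approximation g ∈ W is the orthogonal projection of f onto W. Writing g = a_0 + a_1 x + a_2 x^2, the coefficients solve the normal equations G · a = b where
  G_{ij} = <φ_i, φ_j> and b_i = <f, φ_i>, with φ_0 = 1, φ_1 = x, φ_2 = x^2.
G =
  [2, 0, 2/3]
  [0, 2/3, 0]
  [2/3, 0, 2/5],
b = (10/3, -28/15, 14/15).
Solving gives a_0 = 2, a_1 = -14/5, a_2 = -1, so
  g(x) = -x^2 - 14*x/5 + 2.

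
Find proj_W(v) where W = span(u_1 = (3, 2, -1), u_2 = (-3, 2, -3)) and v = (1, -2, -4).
proj_W(v) = (0, 1, -1)

Set up U = [u_1 | ... | u_2] ∈ R^(3×2). The projector onto W = col(U) is P = U (U^T U)^(-1) U^T.
Compute U^T U =
  [14, -2]
  [-2, 22],
and U^T v = (3, 5).
Solve U^T U · c = U^T v for the coefficients: c = (1/4, 1/4). The projection is proj_W(v) = U c.
Check: (v - proj_W(v)) · u_1 = 0  (should be 0).
Check: (v - proj_W(v)) · u_2 = 0  (should be 0).
Result: proj_W(v) = (0, 1, -1).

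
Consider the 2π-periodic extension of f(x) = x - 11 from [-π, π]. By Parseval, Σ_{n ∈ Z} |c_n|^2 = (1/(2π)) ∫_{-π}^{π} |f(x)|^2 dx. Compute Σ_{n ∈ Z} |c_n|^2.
Σ |c_n|^2 = π^2/3 + 121

Expand and integrate term by term over [-π, π]:
  ∫ (x)^2 dx = 1·(2π^3/3); ∫ 2·1·(-11)·x dx = 0 (odd integrand); ∫ (-11)^2 dx = 121·2π.
So (1/(2π)) ∫_{-π}^{π} (x - 11)^2 dx = 1π^2/3 + 121 = π^2/3 + 121.
Parseval ⇒ Σ |c_n|^2 = π^2/3 + 121.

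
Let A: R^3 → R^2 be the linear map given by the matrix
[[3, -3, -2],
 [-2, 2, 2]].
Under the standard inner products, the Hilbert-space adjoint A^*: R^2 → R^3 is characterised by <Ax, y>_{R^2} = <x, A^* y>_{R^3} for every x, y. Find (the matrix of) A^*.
A^* = A^T =
[[3, -2],
 [-3, 2],
 [-2, 2]]

For real matrices with standard dot products, the defining identity <Ax, y> = <x, A^* y> gives (Ax)^T y = x^T (A^*) y, i.e. x^T A^T y = x^T (A^*) y. Since this holds for all x, y, we must have A^* = A^T. Therefore
A^* =
[[3, -2],
 [-3, 2],
 [-2, 2]].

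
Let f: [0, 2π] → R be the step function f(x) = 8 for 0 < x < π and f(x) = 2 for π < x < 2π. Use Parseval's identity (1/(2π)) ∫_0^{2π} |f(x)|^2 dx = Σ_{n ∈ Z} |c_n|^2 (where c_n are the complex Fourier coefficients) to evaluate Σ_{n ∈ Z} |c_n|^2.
Σ |c_n|^2 = 34

Parseval equates the L^2 energy of f (normalised by 1/(2π)) with the ℓ^2 sum of its Fourier coefficients: (1/(2π)) ∫_0^{2π} |f|^2 = Σ |c_n|^2.
Compute the left side: (1/(2π)) [∫_0^π 8^2 dx + ∫_π^{2π} 2^2 dx] = (1/(2π)) · (64π + 4π) = (64 + 4)/2 = 34.
So Σ_{n ∈ Z} |c_n|^2 = 34.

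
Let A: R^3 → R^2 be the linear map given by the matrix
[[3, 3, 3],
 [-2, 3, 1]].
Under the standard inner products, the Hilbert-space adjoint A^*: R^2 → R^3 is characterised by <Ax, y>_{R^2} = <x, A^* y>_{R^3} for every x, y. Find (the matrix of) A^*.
A^* = A^T =
[[3, -2],
 [3, 3],
 [3, 1]]

For real matrices with standard dot products, the defining identity <Ax, y> = <x, A^* y> gives (Ax)^T y = x^T (A^*) y, i.e. x^T A^T y = x^T (A^*) y. Since this holds for all x, y, we must have A^* = A^T. Therefore
A^* =
[[3, -2],
 [3, 3],
 [3, 1]].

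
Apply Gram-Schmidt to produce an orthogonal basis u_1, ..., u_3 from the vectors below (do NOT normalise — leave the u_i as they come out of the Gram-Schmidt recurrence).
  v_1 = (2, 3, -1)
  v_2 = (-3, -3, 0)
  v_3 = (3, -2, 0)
Orthogonal basis:
  u_1 = (2, 3, -1)
  u_2 = (-6/7, 3/14, -15/14)
  u_3 = (5/3, -5/3, -5/3)

Apply the Gram-Schmidt recurrence
  u_1 = v_1
  u_i = v_i − Σ_{j<i} ((v_i · u_j) / (u_j · u_j)) · u_j.

Step by step this gives:
  u_1 = (2, 3, -1)
  u_2 = (-6/7, 3/14, -15/14)
  u_3 = (5/3, -5/3, -5/3)

Orthogonality check:
  u_2 · u_1 = 0 (should be 0)
  u_3 · u_1 = 0 (should be 0)
  u_3 · u_2 = 0 (should be 0)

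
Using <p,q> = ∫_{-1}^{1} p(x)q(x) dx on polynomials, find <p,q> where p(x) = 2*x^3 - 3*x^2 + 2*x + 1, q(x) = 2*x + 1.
<p,q> = 64/15

Expand the product: p(x)·q(x) = 4*x^4 - 4*x^3 + x^2 + 4*x + 1.
∫_{-1}^{1} of each monomial x^k gives [2/(k+1) if k even, 0 if k odd]. Integrating term-by-term (or equivalently evaluating the antiderivative F(x) = 4*x^5/5 - x^4 + x^3/3 + 2*x^2 + x at the endpoints):
  F(1) − F(−1) = 47/15 − (-17/15) = 64/15.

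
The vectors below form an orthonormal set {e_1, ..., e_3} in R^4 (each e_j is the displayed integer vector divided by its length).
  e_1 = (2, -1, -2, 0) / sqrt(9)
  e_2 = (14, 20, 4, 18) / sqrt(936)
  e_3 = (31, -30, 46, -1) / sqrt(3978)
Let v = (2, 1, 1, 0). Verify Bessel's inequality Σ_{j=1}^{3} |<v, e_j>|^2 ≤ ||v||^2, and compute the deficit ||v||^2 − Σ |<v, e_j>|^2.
Σ |<v, e_j>|^2 = 77/17; ||v||^2 = 6; deficit = 25/17

Write each e_j = u_j / sqrt(<u_j, u_j>) where u_j is the displayed integer vector. Then <v, e_j> = <v, u_j> / sqrt(<u_j, u_j>), so |<v, e_j>|^2 = <v, u_j>^2 / <u_j, u_j>.
Coefficients: <v, e_1> = 1/sqrt(9), <v, e_2> = 52/sqrt(936), <v, e_3> = 78/sqrt(3978).
Square and sum: Σ |<v, e_j>|^2 = 77/17.
Compute ||v||^2 = v·v = 6.
Deficit = 6 − 77/17 = 25/17 ≥ 0, confirming Bessel's inequality. (The deficit equals ||v − Σ <v,e_j> e_j||^2, the squared distance from v to span{e_j}.)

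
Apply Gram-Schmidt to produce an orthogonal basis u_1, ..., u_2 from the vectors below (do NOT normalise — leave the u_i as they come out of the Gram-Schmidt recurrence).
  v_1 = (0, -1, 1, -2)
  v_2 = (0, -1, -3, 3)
Orthogonal basis:
  u_1 = (0, -1, 1, -2)
  u_2 = (0, -7/3, -5/3, 1/3)

Apply the Gram-Schmidt recurrence
  u_1 = v_1
  u_i = v_i − Σ_{j<i} ((v_i · u_j) / (u_j · u_j)) · u_j.

Step by step this gives:
  u_1 = (0, -1, 1, -2)
  u_2 = (0, -7/3, -5/3, 1/3)

Orthogonality check:
  u_2 · u_1 = 0 (should be 0)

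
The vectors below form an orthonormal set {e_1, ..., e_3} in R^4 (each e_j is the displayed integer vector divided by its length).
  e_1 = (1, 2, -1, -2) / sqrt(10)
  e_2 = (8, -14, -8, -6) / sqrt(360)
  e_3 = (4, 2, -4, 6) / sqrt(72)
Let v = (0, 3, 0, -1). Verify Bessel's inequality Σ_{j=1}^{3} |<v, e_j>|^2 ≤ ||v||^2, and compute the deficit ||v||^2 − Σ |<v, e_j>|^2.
Σ |<v, e_j>|^2 = 10; ||v||^2 = 10; deficit = 0

Write each e_j = u_j / sqrt(<u_j, u_j>) where u_j is the displayed integer vector. Then <v, e_j> = <v, u_j> / sqrt(<u_j, u_j>), so |<v, e_j>|^2 = <v, u_j>^2 / <u_j, u_j>.
Coefficients: <v, e_1> = 8/sqrt(10), <v, e_2> = -36/sqrt(360), <v, e_3> = 0/sqrt(72).
Square and sum: Σ |<v, e_j>|^2 = 10.
Compute ||v||^2 = v·v = 10.
Deficit = 10 − 10 = 0 ≥ 0, confirming Bessel's inequality. (The deficit equals ||v − Σ <v,e_j> e_j||^2, the squared distance from v to span{e_j}.)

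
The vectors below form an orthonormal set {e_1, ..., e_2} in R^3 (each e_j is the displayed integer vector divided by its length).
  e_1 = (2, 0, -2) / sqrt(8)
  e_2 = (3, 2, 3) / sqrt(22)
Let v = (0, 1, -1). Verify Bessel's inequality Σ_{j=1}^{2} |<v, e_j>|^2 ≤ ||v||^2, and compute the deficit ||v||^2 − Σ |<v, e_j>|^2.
Σ |<v, e_j>|^2 = 6/11; ||v||^2 = 2; deficit = 16/11

Write each e_j = u_j / sqrt(<u_j, u_j>) where u_j is the displayed integer vector. Then <v, e_j> = <v, u_j> / sqrt(<u_j, u_j>), so |<v, e_j>|^2 = <v, u_j>^2 / <u_j, u_j>.
Coefficients: <v, e_1> = 2/sqrt(8), <v, e_2> = -1/sqrt(22).
Square and sum: Σ |<v, e_j>|^2 = 6/11.
Compute ||v||^2 = v·v = 2.
Deficit = 2 − 6/11 = 16/11 ≥ 0, confirming Bessel's inequality. (The deficit equals ||v − Σ <v,e_j> e_j||^2, the squared distance from v to span{e_j}.)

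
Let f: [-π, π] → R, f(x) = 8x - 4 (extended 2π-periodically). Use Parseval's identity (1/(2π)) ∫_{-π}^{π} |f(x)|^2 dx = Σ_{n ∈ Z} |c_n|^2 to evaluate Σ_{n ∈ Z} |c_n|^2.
Σ |c_n|^2 = 64π^2/3 + 16

Expand and integrate term by term over [-π, π]:
  ∫ (8x)^2 dx = 64·(2π^3/3); ∫ 2·8·(-4)·x dx = 0 (odd integrand); ∫ (-4)^2 dx = 16·2π.
So (1/(2π)) ∫_{-π}^{π} (8x - 4)^2 dx = 64π^2/3 + 16 = 64π^2/3 + 16.
Parseval ⇒ Σ |c_n|^2 = 64π^2/3 + 16.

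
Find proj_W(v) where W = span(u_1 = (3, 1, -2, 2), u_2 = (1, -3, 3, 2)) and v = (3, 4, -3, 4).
proj_W(v) = (1677/410, 979/410, -158/41, 95/41)

Set up U = [u_1 | ... | u_2] ∈ R^(4×2). The projector onto W = col(U) is P = U (U^T U)^(-1) U^T.
Compute U^T U =
  [18, -2]
  [-2, 23],
and U^T v = (27, -10).
Solve U^T U · c = U^T v for the coefficients: c = (601/410, -63/205). The projection is proj_W(v) = U c.
Check: (v - proj_W(v)) · u_1 = 0  (should be 0).
Check: (v - proj_W(v)) · u_2 = 0  (should be 0).
Result: proj_W(v) = (1677/410, 979/410, -158/41, 95/41).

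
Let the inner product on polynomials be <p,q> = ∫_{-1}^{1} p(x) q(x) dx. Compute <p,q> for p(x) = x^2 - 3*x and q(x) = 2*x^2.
<p,q> = 4/5

Expand the product: p(x)·q(x) = 2*x^4 - 6*x^3.
∫_{-1}^{1} of each monomial x^k gives [2/(k+1) if k even, 0 if k odd]. Integrating term-by-term (or equivalently evaluating the antiderivative F(x) = 2*x^5/5 - 3*x^4/2 at the endpoints):
  F(1) − F(−1) = -11/10 − (-19/10) = 4/5.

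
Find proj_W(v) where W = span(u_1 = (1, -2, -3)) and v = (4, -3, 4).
proj_W(v) = (-1/7, 2/7, 3/7)

Set up U = [u_1 | ... | u_1] ∈ R^(3×1). The projector onto W = col(U) is P = U (U^T U)^(-1) U^T.
Compute U^T U =
  [14],
and U^T v = (-2).
Solve U^T U · c = U^T v for the coefficients: c = (-1/7). The projection is proj_W(v) = U c.
Check: (v - proj_W(v)) · u_1 = 0  (should be 0).
Result: proj_W(v) = (-1/7, 2/7, 3/7).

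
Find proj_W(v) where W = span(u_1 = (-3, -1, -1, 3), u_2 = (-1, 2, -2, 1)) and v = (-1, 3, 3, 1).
proj_W(v) = (-1/41, 23/41, -17/41, 1/41)

Set up U = [u_1 | ... | u_2] ∈ R^(4×2). The projector onto W = col(U) is P = U (U^T U)^(-1) U^T.
Compute U^T U =
  [20, 6]
  [6, 10],
and U^T v = (0, 2).
Solve U^T U · c = U^T v for the coefficients: c = (-3/41, 10/41). The projection is proj_W(v) = U c.
Check: (v - proj_W(v)) · u_1 = 0  (should be 0).
Check: (v - proj_W(v)) · u_2 = 0  (should be 0).
Result: proj_W(v) = (-1/41, 23/41, -17/41, 1/41).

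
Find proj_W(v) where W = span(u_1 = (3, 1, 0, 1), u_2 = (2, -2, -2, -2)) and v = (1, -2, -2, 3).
proj_W(v) = (60/43, -4/43, -18/43, -4/43)

Set up U = [u_1 | ... | u_2] ∈ R^(4×2). The projector onto W = col(U) is P = U (U^T U)^(-1) U^T.
Compute U^T U =
  [11, 2]
  [2, 16],
and U^T v = (4, 4).
Solve U^T U · c = U^T v for the coefficients: c = (14/43, 9/43). The projection is proj_W(v) = U c.
Check: (v - proj_W(v)) · u_1 = 0  (should be 0).
Check: (v - proj_W(v)) · u_2 = 0  (should be 0).
Result: proj_W(v) = (60/43, -4/43, -18/43, -4/43).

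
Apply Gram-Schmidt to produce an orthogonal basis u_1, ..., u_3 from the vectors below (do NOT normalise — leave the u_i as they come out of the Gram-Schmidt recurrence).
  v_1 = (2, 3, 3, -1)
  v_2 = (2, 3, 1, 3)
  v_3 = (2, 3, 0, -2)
Orthogonal basis:
  u_1 = (2, 3, 3, -1)
  u_2 = (20/23, 30/23, -16/23, 82/23)
  u_3 = (7/9, 7/6, -91/45, -91/90)

Apply the Gram-Schmidt recurrence
  u_1 = v_1
  u_i = v_i − Σ_{j<i} ((v_i · u_j) / (u_j · u_j)) · u_j.

Step by step this gives:
  u_1 = (2, 3, 3, -1)
  u_2 = (20/23, 30/23, -16/23, 82/23)
  u_3 = (7/9, 7/6, -91/45, -91/90)

Orthogonality check:
  u_2 · u_1 = 0 (should be 0)
  u_3 · u_1 = 0 (should be 0)
  u_3 · u_2 = 0 (should be 0)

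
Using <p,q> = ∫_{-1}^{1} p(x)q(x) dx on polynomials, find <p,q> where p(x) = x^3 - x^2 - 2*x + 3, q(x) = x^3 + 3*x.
<p,q> = -116/35

Expand the product: p(x)·q(x) = x^6 - x^5 + x^4 - 6*x^2 + 9*x.
∫_{-1}^{1} of each monomial x^k gives [2/(k+1) if k even, 0 if k odd]. Integrating term-by-term (or equivalently evaluating the antiderivative F(x) = x^7/7 - x^6/6 + x^5/5 - 2*x^3 + 9*x^2/2 at the endpoints):
  F(1) − F(−1) = 281/105 − (629/105) = -116/35.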